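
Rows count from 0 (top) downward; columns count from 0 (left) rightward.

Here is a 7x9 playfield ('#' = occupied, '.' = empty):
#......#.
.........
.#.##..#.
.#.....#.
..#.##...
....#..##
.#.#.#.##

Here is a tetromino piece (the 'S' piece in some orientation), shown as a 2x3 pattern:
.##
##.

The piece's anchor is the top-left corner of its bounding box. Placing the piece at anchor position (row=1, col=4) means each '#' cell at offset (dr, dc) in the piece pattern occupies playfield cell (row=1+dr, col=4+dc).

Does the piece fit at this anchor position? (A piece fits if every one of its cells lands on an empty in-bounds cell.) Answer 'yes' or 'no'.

Check each piece cell at anchor (1, 4):
  offset (0,1) -> (1,5): empty -> OK
  offset (0,2) -> (1,6): empty -> OK
  offset (1,0) -> (2,4): occupied ('#') -> FAIL
  offset (1,1) -> (2,5): empty -> OK
All cells valid: no

Answer: no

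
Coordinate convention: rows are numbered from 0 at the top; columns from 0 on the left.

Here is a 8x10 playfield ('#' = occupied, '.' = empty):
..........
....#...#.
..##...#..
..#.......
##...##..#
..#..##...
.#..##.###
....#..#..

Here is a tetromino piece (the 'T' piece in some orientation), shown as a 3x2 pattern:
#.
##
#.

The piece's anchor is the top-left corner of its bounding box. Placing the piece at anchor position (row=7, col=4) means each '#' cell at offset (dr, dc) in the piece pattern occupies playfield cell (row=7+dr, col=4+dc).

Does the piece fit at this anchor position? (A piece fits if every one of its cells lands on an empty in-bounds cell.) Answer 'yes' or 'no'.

Answer: no

Derivation:
Check each piece cell at anchor (7, 4):
  offset (0,0) -> (7,4): occupied ('#') -> FAIL
  offset (1,0) -> (8,4): out of bounds -> FAIL
  offset (1,1) -> (8,5): out of bounds -> FAIL
  offset (2,0) -> (9,4): out of bounds -> FAIL
All cells valid: no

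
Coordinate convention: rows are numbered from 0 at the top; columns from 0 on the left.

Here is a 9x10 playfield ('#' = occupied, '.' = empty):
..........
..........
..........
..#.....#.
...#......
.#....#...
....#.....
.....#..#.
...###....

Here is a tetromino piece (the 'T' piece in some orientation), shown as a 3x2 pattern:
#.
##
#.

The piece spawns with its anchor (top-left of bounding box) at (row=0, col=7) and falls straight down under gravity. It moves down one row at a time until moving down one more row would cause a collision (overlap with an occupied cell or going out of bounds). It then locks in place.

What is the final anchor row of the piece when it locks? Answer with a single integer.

Answer: 1

Derivation:
Spawn at (row=0, col=7). Try each row:
  row 0: fits
  row 1: fits
  row 2: blocked -> lock at row 1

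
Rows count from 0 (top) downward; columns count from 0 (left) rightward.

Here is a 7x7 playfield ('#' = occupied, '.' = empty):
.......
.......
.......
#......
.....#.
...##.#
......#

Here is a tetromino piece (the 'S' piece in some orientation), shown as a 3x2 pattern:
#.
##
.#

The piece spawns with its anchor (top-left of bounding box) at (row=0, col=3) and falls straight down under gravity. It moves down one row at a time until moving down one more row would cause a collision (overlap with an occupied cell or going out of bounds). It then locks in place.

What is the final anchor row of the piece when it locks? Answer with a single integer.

Answer: 2

Derivation:
Spawn at (row=0, col=3). Try each row:
  row 0: fits
  row 1: fits
  row 2: fits
  row 3: blocked -> lock at row 2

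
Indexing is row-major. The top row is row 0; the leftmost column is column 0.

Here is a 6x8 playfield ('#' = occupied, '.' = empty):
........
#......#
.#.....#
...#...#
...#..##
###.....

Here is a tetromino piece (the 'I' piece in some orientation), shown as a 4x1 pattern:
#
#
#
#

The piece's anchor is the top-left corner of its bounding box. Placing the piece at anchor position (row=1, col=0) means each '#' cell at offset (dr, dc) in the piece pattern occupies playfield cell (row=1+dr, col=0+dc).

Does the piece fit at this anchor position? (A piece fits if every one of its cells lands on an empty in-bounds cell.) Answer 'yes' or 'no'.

Check each piece cell at anchor (1, 0):
  offset (0,0) -> (1,0): occupied ('#') -> FAIL
  offset (1,0) -> (2,0): empty -> OK
  offset (2,0) -> (3,0): empty -> OK
  offset (3,0) -> (4,0): empty -> OK
All cells valid: no

Answer: no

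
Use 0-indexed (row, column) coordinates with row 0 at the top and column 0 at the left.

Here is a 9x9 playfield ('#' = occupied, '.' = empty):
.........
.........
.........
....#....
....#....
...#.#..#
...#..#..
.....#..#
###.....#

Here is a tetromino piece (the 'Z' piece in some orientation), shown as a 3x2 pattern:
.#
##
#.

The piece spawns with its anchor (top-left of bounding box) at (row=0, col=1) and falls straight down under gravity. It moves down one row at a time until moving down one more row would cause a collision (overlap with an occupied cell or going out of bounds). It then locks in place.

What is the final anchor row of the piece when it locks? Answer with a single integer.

Answer: 5

Derivation:
Spawn at (row=0, col=1). Try each row:
  row 0: fits
  row 1: fits
  row 2: fits
  row 3: fits
  row 4: fits
  row 5: fits
  row 6: blocked -> lock at row 5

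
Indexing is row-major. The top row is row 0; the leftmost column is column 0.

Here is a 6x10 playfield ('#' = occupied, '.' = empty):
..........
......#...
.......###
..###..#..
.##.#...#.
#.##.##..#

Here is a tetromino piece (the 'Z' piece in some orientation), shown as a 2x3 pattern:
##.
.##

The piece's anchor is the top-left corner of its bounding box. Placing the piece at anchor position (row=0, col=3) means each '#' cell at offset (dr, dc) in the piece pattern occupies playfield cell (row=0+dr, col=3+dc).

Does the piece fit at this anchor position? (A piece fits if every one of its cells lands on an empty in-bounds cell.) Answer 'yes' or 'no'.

Answer: yes

Derivation:
Check each piece cell at anchor (0, 3):
  offset (0,0) -> (0,3): empty -> OK
  offset (0,1) -> (0,4): empty -> OK
  offset (1,1) -> (1,4): empty -> OK
  offset (1,2) -> (1,5): empty -> OK
All cells valid: yes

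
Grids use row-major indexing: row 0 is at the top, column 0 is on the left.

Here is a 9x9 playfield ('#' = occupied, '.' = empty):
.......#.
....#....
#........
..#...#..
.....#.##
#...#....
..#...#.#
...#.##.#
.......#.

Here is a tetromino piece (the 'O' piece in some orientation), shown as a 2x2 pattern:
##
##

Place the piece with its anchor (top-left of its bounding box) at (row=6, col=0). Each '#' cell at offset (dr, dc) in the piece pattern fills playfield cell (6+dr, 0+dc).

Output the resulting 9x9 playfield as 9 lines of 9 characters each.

Answer: .......#.
....#....
#........
..#...#..
.....#.##
#...#....
###...#.#
##.#.##.#
.......#.

Derivation:
Fill (6+0,0+0) = (6,0)
Fill (6+0,0+1) = (6,1)
Fill (6+1,0+0) = (7,0)
Fill (6+1,0+1) = (7,1)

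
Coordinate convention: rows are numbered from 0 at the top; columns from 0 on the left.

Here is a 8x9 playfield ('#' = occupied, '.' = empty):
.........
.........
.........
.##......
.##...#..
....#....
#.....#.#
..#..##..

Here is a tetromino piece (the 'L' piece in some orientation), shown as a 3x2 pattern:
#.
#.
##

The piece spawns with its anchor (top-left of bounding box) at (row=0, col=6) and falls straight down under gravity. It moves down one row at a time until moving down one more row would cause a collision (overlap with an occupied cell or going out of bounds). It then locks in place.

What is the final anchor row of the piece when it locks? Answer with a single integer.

Spawn at (row=0, col=6). Try each row:
  row 0: fits
  row 1: fits
  row 2: blocked -> lock at row 1

Answer: 1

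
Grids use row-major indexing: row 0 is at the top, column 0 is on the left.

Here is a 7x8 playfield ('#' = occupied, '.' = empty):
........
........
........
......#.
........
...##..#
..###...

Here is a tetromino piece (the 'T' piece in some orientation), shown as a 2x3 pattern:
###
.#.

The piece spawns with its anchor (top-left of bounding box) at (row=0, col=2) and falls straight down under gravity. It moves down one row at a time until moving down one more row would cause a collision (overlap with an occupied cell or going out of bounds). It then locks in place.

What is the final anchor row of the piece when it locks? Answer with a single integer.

Spawn at (row=0, col=2). Try each row:
  row 0: fits
  row 1: fits
  row 2: fits
  row 3: fits
  row 4: blocked -> lock at row 3

Answer: 3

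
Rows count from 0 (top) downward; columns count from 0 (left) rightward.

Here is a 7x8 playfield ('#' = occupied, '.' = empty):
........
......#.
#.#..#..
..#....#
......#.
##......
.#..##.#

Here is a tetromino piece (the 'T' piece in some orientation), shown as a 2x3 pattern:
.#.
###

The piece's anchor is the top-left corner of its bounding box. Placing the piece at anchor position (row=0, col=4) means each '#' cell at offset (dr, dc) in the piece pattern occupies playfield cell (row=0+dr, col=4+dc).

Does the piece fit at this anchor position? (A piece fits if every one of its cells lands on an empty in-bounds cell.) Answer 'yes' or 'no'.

Check each piece cell at anchor (0, 4):
  offset (0,1) -> (0,5): empty -> OK
  offset (1,0) -> (1,4): empty -> OK
  offset (1,1) -> (1,5): empty -> OK
  offset (1,2) -> (1,6): occupied ('#') -> FAIL
All cells valid: no

Answer: no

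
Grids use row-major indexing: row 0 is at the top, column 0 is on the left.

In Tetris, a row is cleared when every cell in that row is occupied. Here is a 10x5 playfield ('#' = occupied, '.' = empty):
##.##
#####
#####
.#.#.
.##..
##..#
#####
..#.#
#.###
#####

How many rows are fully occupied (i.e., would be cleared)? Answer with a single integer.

Answer: 4

Derivation:
Check each row:
  row 0: 1 empty cell -> not full
  row 1: 0 empty cells -> FULL (clear)
  row 2: 0 empty cells -> FULL (clear)
  row 3: 3 empty cells -> not full
  row 4: 3 empty cells -> not full
  row 5: 2 empty cells -> not full
  row 6: 0 empty cells -> FULL (clear)
  row 7: 3 empty cells -> not full
  row 8: 1 empty cell -> not full
  row 9: 0 empty cells -> FULL (clear)
Total rows cleared: 4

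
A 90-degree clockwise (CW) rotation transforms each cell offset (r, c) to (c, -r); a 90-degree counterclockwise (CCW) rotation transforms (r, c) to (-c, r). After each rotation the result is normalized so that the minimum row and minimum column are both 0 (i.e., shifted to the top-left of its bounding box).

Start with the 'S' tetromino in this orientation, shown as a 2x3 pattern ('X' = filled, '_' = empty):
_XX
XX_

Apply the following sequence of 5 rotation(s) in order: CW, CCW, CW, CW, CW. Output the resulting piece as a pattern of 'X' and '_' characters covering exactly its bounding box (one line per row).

Start:
_XX
XX_
After rotation 1 (CW):
X_
XX
_X
After rotation 2 (CCW):
_XX
XX_
After rotation 3 (CW):
X_
XX
_X
After rotation 4 (CW):
_XX
XX_
After rotation 5 (CW):
X_
XX
_X

Answer: X_
XX
_X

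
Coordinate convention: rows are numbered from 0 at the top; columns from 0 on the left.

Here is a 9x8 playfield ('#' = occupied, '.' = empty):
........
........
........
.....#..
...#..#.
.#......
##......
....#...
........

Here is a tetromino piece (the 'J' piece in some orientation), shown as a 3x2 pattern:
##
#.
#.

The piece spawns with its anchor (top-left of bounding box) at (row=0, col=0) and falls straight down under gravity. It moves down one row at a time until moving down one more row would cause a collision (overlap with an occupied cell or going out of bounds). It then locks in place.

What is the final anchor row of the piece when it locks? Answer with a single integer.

Answer: 3

Derivation:
Spawn at (row=0, col=0). Try each row:
  row 0: fits
  row 1: fits
  row 2: fits
  row 3: fits
  row 4: blocked -> lock at row 3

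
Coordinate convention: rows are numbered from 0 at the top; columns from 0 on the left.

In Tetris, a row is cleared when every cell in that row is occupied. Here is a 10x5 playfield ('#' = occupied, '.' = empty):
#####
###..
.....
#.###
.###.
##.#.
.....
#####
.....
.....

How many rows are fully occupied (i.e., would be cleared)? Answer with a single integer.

Answer: 2

Derivation:
Check each row:
  row 0: 0 empty cells -> FULL (clear)
  row 1: 2 empty cells -> not full
  row 2: 5 empty cells -> not full
  row 3: 1 empty cell -> not full
  row 4: 2 empty cells -> not full
  row 5: 2 empty cells -> not full
  row 6: 5 empty cells -> not full
  row 7: 0 empty cells -> FULL (clear)
  row 8: 5 empty cells -> not full
  row 9: 5 empty cells -> not full
Total rows cleared: 2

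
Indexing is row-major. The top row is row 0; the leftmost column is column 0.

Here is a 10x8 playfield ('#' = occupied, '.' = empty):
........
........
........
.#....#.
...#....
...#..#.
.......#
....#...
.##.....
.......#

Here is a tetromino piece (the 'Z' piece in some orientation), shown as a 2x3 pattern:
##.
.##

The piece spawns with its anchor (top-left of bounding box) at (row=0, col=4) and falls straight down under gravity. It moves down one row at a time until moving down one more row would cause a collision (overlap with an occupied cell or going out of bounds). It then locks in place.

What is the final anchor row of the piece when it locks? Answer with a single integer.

Answer: 1

Derivation:
Spawn at (row=0, col=4). Try each row:
  row 0: fits
  row 1: fits
  row 2: blocked -> lock at row 1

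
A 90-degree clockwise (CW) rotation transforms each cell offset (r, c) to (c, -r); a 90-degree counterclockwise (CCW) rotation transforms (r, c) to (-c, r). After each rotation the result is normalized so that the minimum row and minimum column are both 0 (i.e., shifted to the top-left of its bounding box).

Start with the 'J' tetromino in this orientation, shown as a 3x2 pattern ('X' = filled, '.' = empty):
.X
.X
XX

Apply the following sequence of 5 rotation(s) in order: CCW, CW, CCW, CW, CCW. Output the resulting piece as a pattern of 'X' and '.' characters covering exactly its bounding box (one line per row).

Start:
.X
.X
XX
After rotation 1 (CCW):
XXX
..X
After rotation 2 (CW):
.X
.X
XX
After rotation 3 (CCW):
XXX
..X
After rotation 4 (CW):
.X
.X
XX
After rotation 5 (CCW):
XXX
..X

Answer: XXX
..X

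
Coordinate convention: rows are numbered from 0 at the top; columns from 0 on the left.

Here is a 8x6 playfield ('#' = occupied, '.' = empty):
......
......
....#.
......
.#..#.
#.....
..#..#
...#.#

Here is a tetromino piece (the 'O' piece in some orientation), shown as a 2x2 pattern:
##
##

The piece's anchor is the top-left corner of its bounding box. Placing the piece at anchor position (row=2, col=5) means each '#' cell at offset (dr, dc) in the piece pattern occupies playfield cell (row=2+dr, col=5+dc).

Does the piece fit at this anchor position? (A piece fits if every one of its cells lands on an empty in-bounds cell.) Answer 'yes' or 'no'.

Check each piece cell at anchor (2, 5):
  offset (0,0) -> (2,5): empty -> OK
  offset (0,1) -> (2,6): out of bounds -> FAIL
  offset (1,0) -> (3,5): empty -> OK
  offset (1,1) -> (3,6): out of bounds -> FAIL
All cells valid: no

Answer: no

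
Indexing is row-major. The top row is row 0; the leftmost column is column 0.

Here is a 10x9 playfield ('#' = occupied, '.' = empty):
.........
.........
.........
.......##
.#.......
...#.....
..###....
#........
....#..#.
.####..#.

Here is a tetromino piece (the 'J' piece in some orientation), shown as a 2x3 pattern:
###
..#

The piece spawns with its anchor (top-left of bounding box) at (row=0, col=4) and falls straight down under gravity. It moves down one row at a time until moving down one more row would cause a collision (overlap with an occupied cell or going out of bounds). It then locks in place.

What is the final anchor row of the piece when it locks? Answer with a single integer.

Spawn at (row=0, col=4). Try each row:
  row 0: fits
  row 1: fits
  row 2: fits
  row 3: fits
  row 4: fits
  row 5: fits
  row 6: blocked -> lock at row 5

Answer: 5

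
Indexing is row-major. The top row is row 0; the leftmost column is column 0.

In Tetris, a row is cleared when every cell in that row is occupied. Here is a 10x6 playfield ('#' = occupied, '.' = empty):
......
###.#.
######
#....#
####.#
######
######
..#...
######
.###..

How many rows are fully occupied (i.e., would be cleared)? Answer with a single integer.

Check each row:
  row 0: 6 empty cells -> not full
  row 1: 2 empty cells -> not full
  row 2: 0 empty cells -> FULL (clear)
  row 3: 4 empty cells -> not full
  row 4: 1 empty cell -> not full
  row 5: 0 empty cells -> FULL (clear)
  row 6: 0 empty cells -> FULL (clear)
  row 7: 5 empty cells -> not full
  row 8: 0 empty cells -> FULL (clear)
  row 9: 3 empty cells -> not full
Total rows cleared: 4

Answer: 4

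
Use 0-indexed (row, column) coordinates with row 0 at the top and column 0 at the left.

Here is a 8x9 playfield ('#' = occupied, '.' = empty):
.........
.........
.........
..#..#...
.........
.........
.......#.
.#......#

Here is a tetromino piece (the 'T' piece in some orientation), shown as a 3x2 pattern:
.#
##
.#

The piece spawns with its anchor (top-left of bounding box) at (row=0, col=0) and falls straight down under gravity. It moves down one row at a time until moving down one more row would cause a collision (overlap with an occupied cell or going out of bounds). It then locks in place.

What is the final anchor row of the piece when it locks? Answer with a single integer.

Spawn at (row=0, col=0). Try each row:
  row 0: fits
  row 1: fits
  row 2: fits
  row 3: fits
  row 4: fits
  row 5: blocked -> lock at row 4

Answer: 4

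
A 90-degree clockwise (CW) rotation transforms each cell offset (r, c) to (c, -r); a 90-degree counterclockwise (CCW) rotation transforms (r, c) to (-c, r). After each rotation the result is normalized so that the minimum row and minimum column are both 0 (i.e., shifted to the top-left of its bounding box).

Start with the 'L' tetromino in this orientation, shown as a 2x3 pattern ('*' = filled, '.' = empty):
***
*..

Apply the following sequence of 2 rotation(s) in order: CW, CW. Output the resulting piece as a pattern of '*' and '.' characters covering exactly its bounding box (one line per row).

Answer: ..*
***

Derivation:
Start:
***
*..
After rotation 1 (CW):
**
.*
.*
After rotation 2 (CW):
..*
***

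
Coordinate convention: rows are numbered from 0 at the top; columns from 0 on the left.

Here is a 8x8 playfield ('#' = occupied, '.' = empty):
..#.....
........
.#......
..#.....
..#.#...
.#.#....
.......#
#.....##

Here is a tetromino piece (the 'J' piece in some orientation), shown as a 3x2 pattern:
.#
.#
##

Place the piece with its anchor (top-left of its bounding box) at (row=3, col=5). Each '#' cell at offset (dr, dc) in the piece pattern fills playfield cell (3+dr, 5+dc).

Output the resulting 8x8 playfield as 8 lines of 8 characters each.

Fill (3+0,5+1) = (3,6)
Fill (3+1,5+1) = (4,6)
Fill (3+2,5+0) = (5,5)
Fill (3+2,5+1) = (5,6)

Answer: ..#.....
........
.#......
..#...#.
..#.#.#.
.#.#.##.
.......#
#.....##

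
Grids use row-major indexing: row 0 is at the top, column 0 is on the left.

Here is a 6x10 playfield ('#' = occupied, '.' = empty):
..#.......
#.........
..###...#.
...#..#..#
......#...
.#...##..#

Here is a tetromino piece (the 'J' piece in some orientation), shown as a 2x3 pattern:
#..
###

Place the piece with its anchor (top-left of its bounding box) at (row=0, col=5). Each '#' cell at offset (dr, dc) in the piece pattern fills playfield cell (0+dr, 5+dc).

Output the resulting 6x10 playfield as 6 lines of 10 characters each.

Answer: ..#..#....
#....###..
..###...#.
...#..#..#
......#...
.#...##..#

Derivation:
Fill (0+0,5+0) = (0,5)
Fill (0+1,5+0) = (1,5)
Fill (0+1,5+1) = (1,6)
Fill (0+1,5+2) = (1,7)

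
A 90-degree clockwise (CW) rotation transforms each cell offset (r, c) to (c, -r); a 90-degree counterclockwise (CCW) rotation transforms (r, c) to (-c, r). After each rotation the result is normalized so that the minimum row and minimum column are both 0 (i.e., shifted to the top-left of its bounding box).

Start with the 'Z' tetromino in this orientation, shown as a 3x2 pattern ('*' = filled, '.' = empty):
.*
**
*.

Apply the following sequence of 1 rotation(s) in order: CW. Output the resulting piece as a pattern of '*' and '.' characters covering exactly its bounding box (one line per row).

Start:
.*
**
*.
After rotation 1 (CW):
**.
.**

Answer: **.
.**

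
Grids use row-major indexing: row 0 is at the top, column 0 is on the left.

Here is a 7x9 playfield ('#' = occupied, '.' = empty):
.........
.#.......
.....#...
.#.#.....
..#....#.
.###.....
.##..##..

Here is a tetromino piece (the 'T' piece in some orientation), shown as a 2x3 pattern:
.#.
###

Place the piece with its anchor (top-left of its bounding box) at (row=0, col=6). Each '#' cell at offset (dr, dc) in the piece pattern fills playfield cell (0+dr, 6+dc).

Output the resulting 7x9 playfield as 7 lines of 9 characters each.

Answer: .......#.
.#....###
.....#...
.#.#.....
..#....#.
.###.....
.##..##..

Derivation:
Fill (0+0,6+1) = (0,7)
Fill (0+1,6+0) = (1,6)
Fill (0+1,6+1) = (1,7)
Fill (0+1,6+2) = (1,8)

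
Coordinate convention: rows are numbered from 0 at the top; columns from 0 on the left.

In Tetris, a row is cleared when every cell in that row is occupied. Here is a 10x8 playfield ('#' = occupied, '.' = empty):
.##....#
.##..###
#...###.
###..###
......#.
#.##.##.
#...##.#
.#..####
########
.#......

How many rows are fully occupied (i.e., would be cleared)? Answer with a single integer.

Check each row:
  row 0: 5 empty cells -> not full
  row 1: 3 empty cells -> not full
  row 2: 4 empty cells -> not full
  row 3: 2 empty cells -> not full
  row 4: 7 empty cells -> not full
  row 5: 3 empty cells -> not full
  row 6: 4 empty cells -> not full
  row 7: 3 empty cells -> not full
  row 8: 0 empty cells -> FULL (clear)
  row 9: 7 empty cells -> not full
Total rows cleared: 1

Answer: 1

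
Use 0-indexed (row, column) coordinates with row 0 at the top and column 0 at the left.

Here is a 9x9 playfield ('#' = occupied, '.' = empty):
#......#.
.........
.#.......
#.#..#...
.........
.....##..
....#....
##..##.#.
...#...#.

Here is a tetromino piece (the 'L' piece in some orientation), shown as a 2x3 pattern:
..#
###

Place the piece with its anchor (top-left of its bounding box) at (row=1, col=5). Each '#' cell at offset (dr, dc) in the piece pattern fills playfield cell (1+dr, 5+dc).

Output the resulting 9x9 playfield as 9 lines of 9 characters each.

Answer: #......#.
.......#.
.#...###.
#.#..#...
.........
.....##..
....#....
##..##.#.
...#...#.

Derivation:
Fill (1+0,5+2) = (1,7)
Fill (1+1,5+0) = (2,5)
Fill (1+1,5+1) = (2,6)
Fill (1+1,5+2) = (2,7)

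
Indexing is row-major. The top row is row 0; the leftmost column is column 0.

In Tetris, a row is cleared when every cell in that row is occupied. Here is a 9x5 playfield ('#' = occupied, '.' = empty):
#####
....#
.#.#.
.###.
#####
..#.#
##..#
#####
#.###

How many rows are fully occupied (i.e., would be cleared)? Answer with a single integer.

Check each row:
  row 0: 0 empty cells -> FULL (clear)
  row 1: 4 empty cells -> not full
  row 2: 3 empty cells -> not full
  row 3: 2 empty cells -> not full
  row 4: 0 empty cells -> FULL (clear)
  row 5: 3 empty cells -> not full
  row 6: 2 empty cells -> not full
  row 7: 0 empty cells -> FULL (clear)
  row 8: 1 empty cell -> not full
Total rows cleared: 3

Answer: 3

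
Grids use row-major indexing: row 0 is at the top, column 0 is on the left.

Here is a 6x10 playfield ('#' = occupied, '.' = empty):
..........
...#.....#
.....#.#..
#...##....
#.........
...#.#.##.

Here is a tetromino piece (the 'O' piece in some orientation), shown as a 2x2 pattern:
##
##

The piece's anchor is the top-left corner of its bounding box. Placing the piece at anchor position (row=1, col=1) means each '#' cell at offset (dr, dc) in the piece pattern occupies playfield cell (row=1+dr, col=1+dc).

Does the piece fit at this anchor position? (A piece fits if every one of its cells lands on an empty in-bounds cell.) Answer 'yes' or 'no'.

Check each piece cell at anchor (1, 1):
  offset (0,0) -> (1,1): empty -> OK
  offset (0,1) -> (1,2): empty -> OK
  offset (1,0) -> (2,1): empty -> OK
  offset (1,1) -> (2,2): empty -> OK
All cells valid: yes

Answer: yes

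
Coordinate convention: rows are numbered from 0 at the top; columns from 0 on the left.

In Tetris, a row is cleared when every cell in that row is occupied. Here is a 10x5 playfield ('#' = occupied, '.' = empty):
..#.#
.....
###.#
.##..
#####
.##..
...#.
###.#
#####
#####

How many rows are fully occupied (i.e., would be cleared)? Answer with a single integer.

Check each row:
  row 0: 3 empty cells -> not full
  row 1: 5 empty cells -> not full
  row 2: 1 empty cell -> not full
  row 3: 3 empty cells -> not full
  row 4: 0 empty cells -> FULL (clear)
  row 5: 3 empty cells -> not full
  row 6: 4 empty cells -> not full
  row 7: 1 empty cell -> not full
  row 8: 0 empty cells -> FULL (clear)
  row 9: 0 empty cells -> FULL (clear)
Total rows cleared: 3

Answer: 3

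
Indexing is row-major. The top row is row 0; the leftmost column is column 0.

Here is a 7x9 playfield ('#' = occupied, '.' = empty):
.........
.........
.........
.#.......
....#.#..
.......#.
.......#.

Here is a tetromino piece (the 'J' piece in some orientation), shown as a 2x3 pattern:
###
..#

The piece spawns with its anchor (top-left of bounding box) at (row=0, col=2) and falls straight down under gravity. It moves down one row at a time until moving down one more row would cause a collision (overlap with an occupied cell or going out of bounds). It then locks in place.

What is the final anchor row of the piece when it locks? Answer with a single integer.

Answer: 2

Derivation:
Spawn at (row=0, col=2). Try each row:
  row 0: fits
  row 1: fits
  row 2: fits
  row 3: blocked -> lock at row 2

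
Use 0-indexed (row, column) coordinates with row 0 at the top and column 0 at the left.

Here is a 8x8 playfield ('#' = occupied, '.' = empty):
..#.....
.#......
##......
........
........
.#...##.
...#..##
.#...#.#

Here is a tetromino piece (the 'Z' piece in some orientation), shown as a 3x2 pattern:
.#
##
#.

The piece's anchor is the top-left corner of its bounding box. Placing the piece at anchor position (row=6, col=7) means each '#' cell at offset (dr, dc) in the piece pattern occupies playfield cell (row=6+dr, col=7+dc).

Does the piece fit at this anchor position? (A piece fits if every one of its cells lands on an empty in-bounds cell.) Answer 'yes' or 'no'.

Answer: no

Derivation:
Check each piece cell at anchor (6, 7):
  offset (0,1) -> (6,8): out of bounds -> FAIL
  offset (1,0) -> (7,7): occupied ('#') -> FAIL
  offset (1,1) -> (7,8): out of bounds -> FAIL
  offset (2,0) -> (8,7): out of bounds -> FAIL
All cells valid: no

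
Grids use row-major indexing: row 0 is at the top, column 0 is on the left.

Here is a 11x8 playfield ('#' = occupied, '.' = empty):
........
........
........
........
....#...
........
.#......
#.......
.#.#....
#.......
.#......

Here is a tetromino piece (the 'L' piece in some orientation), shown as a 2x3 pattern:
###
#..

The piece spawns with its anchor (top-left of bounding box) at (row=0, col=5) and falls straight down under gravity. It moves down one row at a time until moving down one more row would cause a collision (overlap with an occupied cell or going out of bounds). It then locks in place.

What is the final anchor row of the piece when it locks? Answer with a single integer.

Answer: 9

Derivation:
Spawn at (row=0, col=5). Try each row:
  row 0: fits
  row 1: fits
  row 2: fits
  row 3: fits
  row 4: fits
  row 5: fits
  row 6: fits
  row 7: fits
  row 8: fits
  row 9: fits
  row 10: blocked -> lock at row 9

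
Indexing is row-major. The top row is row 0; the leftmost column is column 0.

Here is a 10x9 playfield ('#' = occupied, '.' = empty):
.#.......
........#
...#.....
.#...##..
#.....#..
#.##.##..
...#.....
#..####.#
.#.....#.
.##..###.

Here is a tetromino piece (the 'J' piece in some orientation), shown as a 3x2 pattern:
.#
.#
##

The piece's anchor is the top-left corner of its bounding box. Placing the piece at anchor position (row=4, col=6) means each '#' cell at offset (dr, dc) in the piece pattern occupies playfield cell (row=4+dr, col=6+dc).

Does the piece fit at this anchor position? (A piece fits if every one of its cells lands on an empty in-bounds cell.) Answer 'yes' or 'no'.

Check each piece cell at anchor (4, 6):
  offset (0,1) -> (4,7): empty -> OK
  offset (1,1) -> (5,7): empty -> OK
  offset (2,0) -> (6,6): empty -> OK
  offset (2,1) -> (6,7): empty -> OK
All cells valid: yes

Answer: yes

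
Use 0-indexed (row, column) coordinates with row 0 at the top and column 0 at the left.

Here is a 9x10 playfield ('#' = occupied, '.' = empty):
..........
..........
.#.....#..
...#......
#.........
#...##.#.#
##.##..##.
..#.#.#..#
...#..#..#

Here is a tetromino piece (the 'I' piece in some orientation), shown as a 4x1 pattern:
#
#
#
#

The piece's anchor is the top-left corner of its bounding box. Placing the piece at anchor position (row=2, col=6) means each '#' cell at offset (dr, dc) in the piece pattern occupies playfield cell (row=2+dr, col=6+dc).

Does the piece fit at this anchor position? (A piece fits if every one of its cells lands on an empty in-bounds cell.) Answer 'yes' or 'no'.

Answer: yes

Derivation:
Check each piece cell at anchor (2, 6):
  offset (0,0) -> (2,6): empty -> OK
  offset (1,0) -> (3,6): empty -> OK
  offset (2,0) -> (4,6): empty -> OK
  offset (3,0) -> (5,6): empty -> OK
All cells valid: yes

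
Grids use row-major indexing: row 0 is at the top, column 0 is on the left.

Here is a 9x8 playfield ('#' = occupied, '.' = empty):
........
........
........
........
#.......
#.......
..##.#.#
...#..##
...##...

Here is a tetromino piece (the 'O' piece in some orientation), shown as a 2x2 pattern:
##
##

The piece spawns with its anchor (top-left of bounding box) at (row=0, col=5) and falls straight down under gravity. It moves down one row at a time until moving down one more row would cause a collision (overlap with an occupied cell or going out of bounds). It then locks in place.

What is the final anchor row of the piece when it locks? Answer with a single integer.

Answer: 4

Derivation:
Spawn at (row=0, col=5). Try each row:
  row 0: fits
  row 1: fits
  row 2: fits
  row 3: fits
  row 4: fits
  row 5: blocked -> lock at row 4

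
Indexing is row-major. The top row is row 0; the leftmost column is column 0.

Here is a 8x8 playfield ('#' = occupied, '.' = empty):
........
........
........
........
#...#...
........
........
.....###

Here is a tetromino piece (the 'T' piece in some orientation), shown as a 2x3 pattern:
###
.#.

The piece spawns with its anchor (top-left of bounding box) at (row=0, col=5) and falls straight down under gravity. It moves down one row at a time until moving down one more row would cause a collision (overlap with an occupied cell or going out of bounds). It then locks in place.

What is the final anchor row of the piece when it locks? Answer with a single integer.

Answer: 5

Derivation:
Spawn at (row=0, col=5). Try each row:
  row 0: fits
  row 1: fits
  row 2: fits
  row 3: fits
  row 4: fits
  row 5: fits
  row 6: blocked -> lock at row 5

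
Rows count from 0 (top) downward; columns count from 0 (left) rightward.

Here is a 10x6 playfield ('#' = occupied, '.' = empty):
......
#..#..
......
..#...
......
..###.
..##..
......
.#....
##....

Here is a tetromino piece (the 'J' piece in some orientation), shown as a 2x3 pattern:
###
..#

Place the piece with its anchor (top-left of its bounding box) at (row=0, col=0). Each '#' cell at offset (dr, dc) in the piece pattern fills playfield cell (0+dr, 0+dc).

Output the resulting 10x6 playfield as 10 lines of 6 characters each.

Fill (0+0,0+0) = (0,0)
Fill (0+0,0+1) = (0,1)
Fill (0+0,0+2) = (0,2)
Fill (0+1,0+2) = (1,2)

Answer: ###...
#.##..
......
..#...
......
..###.
..##..
......
.#....
##....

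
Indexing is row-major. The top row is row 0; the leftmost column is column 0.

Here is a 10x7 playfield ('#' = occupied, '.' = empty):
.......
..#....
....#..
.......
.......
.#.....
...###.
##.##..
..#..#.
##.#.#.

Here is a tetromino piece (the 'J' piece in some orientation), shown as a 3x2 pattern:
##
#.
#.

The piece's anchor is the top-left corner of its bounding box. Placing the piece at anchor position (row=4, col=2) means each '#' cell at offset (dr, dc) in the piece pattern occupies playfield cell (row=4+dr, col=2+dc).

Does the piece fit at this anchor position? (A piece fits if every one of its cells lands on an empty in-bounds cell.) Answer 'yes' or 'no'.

Answer: yes

Derivation:
Check each piece cell at anchor (4, 2):
  offset (0,0) -> (4,2): empty -> OK
  offset (0,1) -> (4,3): empty -> OK
  offset (1,0) -> (5,2): empty -> OK
  offset (2,0) -> (6,2): empty -> OK
All cells valid: yes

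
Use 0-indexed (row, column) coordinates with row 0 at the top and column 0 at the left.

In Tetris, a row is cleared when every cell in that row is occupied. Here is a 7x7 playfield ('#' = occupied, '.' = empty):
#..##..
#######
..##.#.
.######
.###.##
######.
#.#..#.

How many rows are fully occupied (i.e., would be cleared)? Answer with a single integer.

Check each row:
  row 0: 4 empty cells -> not full
  row 1: 0 empty cells -> FULL (clear)
  row 2: 4 empty cells -> not full
  row 3: 1 empty cell -> not full
  row 4: 2 empty cells -> not full
  row 5: 1 empty cell -> not full
  row 6: 4 empty cells -> not full
Total rows cleared: 1

Answer: 1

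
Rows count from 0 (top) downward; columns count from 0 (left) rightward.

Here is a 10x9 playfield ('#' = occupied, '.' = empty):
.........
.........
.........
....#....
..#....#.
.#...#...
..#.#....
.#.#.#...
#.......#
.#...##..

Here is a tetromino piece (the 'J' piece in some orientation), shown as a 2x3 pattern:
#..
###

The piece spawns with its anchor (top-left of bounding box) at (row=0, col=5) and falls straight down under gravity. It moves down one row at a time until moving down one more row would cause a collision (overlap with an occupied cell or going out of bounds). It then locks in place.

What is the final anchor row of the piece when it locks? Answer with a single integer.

Spawn at (row=0, col=5). Try each row:
  row 0: fits
  row 1: fits
  row 2: fits
  row 3: blocked -> lock at row 2

Answer: 2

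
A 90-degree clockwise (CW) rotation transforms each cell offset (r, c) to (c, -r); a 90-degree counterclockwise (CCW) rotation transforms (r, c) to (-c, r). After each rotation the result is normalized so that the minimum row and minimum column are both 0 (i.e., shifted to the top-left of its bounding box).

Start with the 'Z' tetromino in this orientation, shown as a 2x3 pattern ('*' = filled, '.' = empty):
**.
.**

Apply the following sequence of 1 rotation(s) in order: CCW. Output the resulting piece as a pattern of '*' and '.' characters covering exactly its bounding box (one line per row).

Answer: .*
**
*.

Derivation:
Start:
**.
.**
After rotation 1 (CCW):
.*
**
*.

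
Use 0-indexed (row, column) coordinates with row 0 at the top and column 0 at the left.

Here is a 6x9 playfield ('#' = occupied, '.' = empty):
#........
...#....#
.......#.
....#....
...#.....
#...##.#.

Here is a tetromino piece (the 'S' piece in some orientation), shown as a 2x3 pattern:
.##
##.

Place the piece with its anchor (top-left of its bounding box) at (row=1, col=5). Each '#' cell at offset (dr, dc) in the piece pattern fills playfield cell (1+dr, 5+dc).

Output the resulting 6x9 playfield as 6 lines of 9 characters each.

Answer: #........
...#..###
.....###.
....#....
...#.....
#...##.#.

Derivation:
Fill (1+0,5+1) = (1,6)
Fill (1+0,5+2) = (1,7)
Fill (1+1,5+0) = (2,5)
Fill (1+1,5+1) = (2,6)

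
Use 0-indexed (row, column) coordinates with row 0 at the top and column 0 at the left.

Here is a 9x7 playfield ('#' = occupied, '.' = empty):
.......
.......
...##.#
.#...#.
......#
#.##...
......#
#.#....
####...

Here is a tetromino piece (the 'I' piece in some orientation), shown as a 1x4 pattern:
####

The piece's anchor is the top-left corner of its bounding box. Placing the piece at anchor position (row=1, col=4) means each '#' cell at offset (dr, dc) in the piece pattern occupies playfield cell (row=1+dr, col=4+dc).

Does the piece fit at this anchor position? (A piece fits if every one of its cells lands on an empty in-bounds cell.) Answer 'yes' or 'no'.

Answer: no

Derivation:
Check each piece cell at anchor (1, 4):
  offset (0,0) -> (1,4): empty -> OK
  offset (0,1) -> (1,5): empty -> OK
  offset (0,2) -> (1,6): empty -> OK
  offset (0,3) -> (1,7): out of bounds -> FAIL
All cells valid: no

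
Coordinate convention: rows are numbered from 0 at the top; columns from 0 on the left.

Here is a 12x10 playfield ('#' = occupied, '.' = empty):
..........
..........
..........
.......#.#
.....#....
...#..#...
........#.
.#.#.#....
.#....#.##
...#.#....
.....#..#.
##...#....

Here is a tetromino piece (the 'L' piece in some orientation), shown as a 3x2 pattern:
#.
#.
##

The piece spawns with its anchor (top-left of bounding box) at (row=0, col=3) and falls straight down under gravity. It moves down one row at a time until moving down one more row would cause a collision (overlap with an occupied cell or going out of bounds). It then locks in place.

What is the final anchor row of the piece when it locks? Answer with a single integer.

Spawn at (row=0, col=3). Try each row:
  row 0: fits
  row 1: fits
  row 2: fits
  row 3: blocked -> lock at row 2

Answer: 2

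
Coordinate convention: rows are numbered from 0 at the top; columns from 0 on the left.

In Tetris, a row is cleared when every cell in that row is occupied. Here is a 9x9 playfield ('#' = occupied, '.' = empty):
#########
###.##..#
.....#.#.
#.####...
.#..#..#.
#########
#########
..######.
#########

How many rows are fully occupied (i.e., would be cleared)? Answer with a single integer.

Check each row:
  row 0: 0 empty cells -> FULL (clear)
  row 1: 3 empty cells -> not full
  row 2: 7 empty cells -> not full
  row 3: 4 empty cells -> not full
  row 4: 6 empty cells -> not full
  row 5: 0 empty cells -> FULL (clear)
  row 6: 0 empty cells -> FULL (clear)
  row 7: 3 empty cells -> not full
  row 8: 0 empty cells -> FULL (clear)
Total rows cleared: 4

Answer: 4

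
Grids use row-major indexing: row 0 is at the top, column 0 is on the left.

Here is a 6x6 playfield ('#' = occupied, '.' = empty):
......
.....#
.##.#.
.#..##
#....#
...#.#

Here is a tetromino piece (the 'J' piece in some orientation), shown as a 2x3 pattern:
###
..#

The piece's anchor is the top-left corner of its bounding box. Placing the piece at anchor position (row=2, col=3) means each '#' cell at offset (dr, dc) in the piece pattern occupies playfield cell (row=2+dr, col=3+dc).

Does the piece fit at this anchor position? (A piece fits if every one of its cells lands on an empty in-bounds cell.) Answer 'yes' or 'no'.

Check each piece cell at anchor (2, 3):
  offset (0,0) -> (2,3): empty -> OK
  offset (0,1) -> (2,4): occupied ('#') -> FAIL
  offset (0,2) -> (2,5): empty -> OK
  offset (1,2) -> (3,5): occupied ('#') -> FAIL
All cells valid: no

Answer: no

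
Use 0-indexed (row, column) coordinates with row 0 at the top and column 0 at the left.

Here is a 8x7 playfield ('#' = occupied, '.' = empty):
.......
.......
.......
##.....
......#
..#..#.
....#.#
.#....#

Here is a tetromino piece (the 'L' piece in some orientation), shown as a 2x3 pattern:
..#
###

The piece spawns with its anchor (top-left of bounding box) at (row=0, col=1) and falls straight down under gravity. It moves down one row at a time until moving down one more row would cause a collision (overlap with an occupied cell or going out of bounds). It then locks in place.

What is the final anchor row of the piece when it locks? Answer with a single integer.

Spawn at (row=0, col=1). Try each row:
  row 0: fits
  row 1: fits
  row 2: blocked -> lock at row 1

Answer: 1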